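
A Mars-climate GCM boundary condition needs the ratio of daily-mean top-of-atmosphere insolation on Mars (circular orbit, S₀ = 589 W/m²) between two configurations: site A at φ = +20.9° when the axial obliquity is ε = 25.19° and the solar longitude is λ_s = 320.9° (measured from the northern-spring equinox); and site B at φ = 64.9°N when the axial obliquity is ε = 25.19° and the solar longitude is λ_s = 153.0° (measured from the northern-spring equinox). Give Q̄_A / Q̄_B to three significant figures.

— Configuration A (φ=+20.9°):
Solar declination: sin δ = sin ε · sin λ_s = sin 25.19° × sin 320.9° = -0.26843, so δ = -15.571°.
cos H₀ = −tan(+20.9°) tan(-15.571°) = 0.1064, H₀ = 1.4642 rad.
Bracket: H₀ sin φ sin δ + cos φ cos δ sin H₀ = 1.4642×0.35674×-0.26843 + 0.93420×0.96330×0.99432 = -0.140211 + 0.894803 = 0.754592.
Q̄ = (S₀/π) × [bracket] = (589/π) × 0.754592 = 141.47 W/m².
— Configuration B (φ=+64.9°):
Solar declination: sin δ = sin ε · sin λ_s = sin 25.19° × sin 153.0° = 0.19323, so δ = +11.141°.
cos H₀ = −tan(+64.9°) tan(+11.141°) = -0.4204, H₀ = 2.0047 rad.
Bracket: H₀ sin φ sin δ + cos φ cos δ sin H₀ = 2.0047×0.90557×0.19323 + 0.42420×0.98115×0.90733 = 0.350789 + 0.377634 = 0.728423.
Q̄ = (S₀/π) × [bracket] = (589/π) × 0.728423 = 136.57 W/m².
Ratio Q̄_A / Q̄_B = 141.47 / 136.57 = 1.036.

Q̄_A / Q̄_B ≈ 1.04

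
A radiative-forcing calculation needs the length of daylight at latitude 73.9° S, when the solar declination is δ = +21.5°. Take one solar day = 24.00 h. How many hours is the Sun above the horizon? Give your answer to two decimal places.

0.00 h

cos H₀ = −tan φ · tan δ = 1.3647 ≥ 1, so the Sun never rises (polar night) and H₀ = 0.
Daylight = 2H₀/(2π) × 24.00 h = (0.0000/π) × 24.00 = 0.00 h.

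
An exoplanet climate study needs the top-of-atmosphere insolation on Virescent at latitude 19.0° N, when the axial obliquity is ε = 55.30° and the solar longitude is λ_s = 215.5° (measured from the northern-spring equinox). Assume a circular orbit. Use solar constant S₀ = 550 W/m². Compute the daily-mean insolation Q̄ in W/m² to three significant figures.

Solar declination: sin δ = sin ε · sin λ_s = sin 55.30° × sin 215.5° = -0.47742, so δ = -28.517°.
cos H₀ = −tan(+19.0°) tan(-28.517°) = 0.1871, H₀ = 1.3826 rad.
Bracket: H₀ sin φ sin δ + cos φ cos δ sin H₀ = 1.3826×0.32557×-0.47742 + 0.94552×0.87867×0.98234 = -0.214903 + 0.816128 = 0.601225.
Q̄ = (S₀/π) × [bracket] = (550/π) × 0.601225 = 105.3 W/m².

Q̄ ≈ 105 W/m²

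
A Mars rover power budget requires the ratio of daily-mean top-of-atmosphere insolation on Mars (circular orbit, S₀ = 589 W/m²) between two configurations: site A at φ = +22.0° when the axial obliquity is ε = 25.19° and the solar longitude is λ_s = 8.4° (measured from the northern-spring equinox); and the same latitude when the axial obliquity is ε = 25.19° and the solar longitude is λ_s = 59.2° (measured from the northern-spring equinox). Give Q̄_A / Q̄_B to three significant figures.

Q̄_A / Q̄_B ≈ 0.884

— Configuration A (φ=+22.0°):
Solar declination: sin δ = sin ε · sin λ_s = sin 25.19° × sin 8.4° = 0.06218, so δ = +3.565°.
cos H₀ = −tan(+22.0°) tan(+3.565°) = -0.0252, H₀ = 1.5960 rad.
Bracket: H₀ sin φ sin δ + cos φ cos δ sin H₀ = 1.5960×0.37461×0.06218 + 0.92718×0.99807×0.99968 = 0.037176 + 0.925094 = 0.962270.
Q̄ = (S₀/π) × [bracket] = (589/π) × 0.962270 = 180.41 W/m².
— Configuration B (φ=+22.0°):
Solar declination: sin δ = sin ε · sin λ_s = sin 25.19° × sin 59.2° = 0.36559, so δ = +21.444°.
cos H₀ = −tan(+22.0°) tan(+21.444°) = -0.1587, H₀ = 1.7302 rad.
Bracket: H₀ sin φ sin δ + cos φ cos δ sin H₀ = 1.7302×0.37461×0.36559 + 0.92718×0.93078×0.98733 = 0.236957 + 0.852066 = 1.089023.
Q̄ = (S₀/π) × [bracket] = (589/π) × 1.089023 = 204.17 W/m².
Ratio Q̄_A / Q̄_B = 180.41 / 204.17 = 0.8836.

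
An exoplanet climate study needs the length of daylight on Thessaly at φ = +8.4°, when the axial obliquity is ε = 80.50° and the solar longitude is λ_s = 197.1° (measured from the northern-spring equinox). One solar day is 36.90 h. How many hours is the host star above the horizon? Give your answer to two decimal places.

Solar declination: sin δ = sin ε · sin λ_s = sin 80.50° × sin 197.1° = -0.29001, so δ = -16.858°.
cos H₀ = −tan φ · tan δ = −tan(+8.4°) × tan(-16.858°) = 0.0447, so H₀ = 1.5260 rad = 87.44°.
Daylight = 2H₀/(2π) × 36.90 h = (1.5260/π) × 36.90 = 17.92 h.

17.92 h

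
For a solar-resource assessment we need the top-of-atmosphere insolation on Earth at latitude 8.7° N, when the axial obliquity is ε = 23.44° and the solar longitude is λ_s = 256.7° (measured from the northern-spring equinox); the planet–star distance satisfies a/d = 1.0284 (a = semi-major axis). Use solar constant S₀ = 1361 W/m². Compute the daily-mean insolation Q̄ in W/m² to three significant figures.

Solar declination: sin δ = sin ε · sin λ_s = sin 23.44° × sin 256.7° = -0.38712, so δ = -22.775°.
cos H₀ = −tan(+8.7°) tan(-22.775°) = 0.0642, H₀ = 1.5065 rad.
Bracket: H₀ sin φ sin δ + cos φ cos δ sin H₀ = 1.5065×0.15126×-0.38712 + 0.98849×0.92203×0.99793 = -0.088214 + 0.909531 = 0.821317.
Inverse-square distance factor (a/d)² = 1.0284² = 1.057607.
Q̄ = (S₀/π) × 1.057607 × [bracket] = (1361/π) × 1.057607 × 0.821317 = 376.3 W/m².

Q̄ ≈ 376 W/m²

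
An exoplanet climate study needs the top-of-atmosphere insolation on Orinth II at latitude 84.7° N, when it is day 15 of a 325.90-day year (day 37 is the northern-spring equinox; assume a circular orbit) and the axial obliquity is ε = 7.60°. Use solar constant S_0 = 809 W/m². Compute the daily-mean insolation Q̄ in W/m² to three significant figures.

Q̄ ≈ 6.06 W/m²

Solar longitude: L_s = 360° × (15 − 37)/325.90 = -24.302°, i.e. -24.302° + 360° = 335.698°.
sin δ = sin 7.60° × sin 335.698° = -0.05443, so δ = -3.120°.
cos h₀ = −tan(+84.7°) tan(-3.120°) = 0.5876, h₀ = 0.9427 rad.
Bracket: h₀ sin ϕ sin δ + cos ϕ cos δ sin h₀ = 0.9427×0.99572×-0.05443 + 0.09237×0.99852×0.80915 = -0.051092 + 0.074631 = 0.023539.
Q̄ = (S_0/π) × [bracket] = (809/π) × 0.023539 = 6.062 W/m².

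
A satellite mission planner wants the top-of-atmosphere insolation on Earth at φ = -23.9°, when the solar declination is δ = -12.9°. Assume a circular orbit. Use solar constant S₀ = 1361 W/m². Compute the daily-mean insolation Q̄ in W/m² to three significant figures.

Q̄ ≈ 450 W/m²

cos H₀ = −tan(-23.9°) tan(-12.900°) = -0.1015, H₀ = 1.6725 rad.
Bracket: H₀ sin φ sin δ + cos φ cos δ sin H₀ = 1.6725×-0.40514×-0.22325 + 0.91425×0.97476×0.99484 = 0.151273 + 0.886576 = 1.037849.
Q̄ = (S₀/π) × [bracket] = (1361/π) × 1.037849 = 449.6 W/m².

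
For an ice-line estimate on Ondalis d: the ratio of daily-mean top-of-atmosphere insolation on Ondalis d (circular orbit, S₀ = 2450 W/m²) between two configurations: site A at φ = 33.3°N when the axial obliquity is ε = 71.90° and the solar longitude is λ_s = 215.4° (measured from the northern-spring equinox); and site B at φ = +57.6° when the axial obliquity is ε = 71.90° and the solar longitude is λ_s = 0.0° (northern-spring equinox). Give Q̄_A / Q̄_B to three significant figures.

— Configuration A (φ=+33.3°):
Solar declination: sin δ = sin ε · sin λ_s = sin 71.90° × sin 215.4° = -0.55062, so δ = -33.409°.
cos H₀ = −tan(+33.3°) tan(-33.409°) = 0.4333, H₀ = 1.1227 rad.
Bracket: H₀ sin φ sin δ + cos φ cos δ sin H₀ = 1.1227×0.54902×-0.55062 + 0.83581×0.83476×0.90126 = -0.339394 + 0.628810 = 0.289416.
Q̄ = (S₀/π) × [bracket] = (2450/π) × 0.289416 = 225.70 W/m².
— Configuration B (φ=+57.6°):
Solar declination: sin δ = sin ε · sin λ_s = sin 71.90° × sin 0.0° = 0.00000, so δ = +0.000°.
cos H₀ = −tan(+57.6°) tan(+0.000°) = -0.0000, H₀ = 1.5708 rad.
Bracket: H₀ sin φ sin δ + cos φ cos δ sin H₀ = 1.5708×0.84433×0.00000 + 0.53583×1.00000×1.00000 = 0.000000 + 0.535830 = 0.535830.
Q̄ = (S₀/π) × [bracket] = (2450/π) × 0.535830 = 417.87 W/m².
Ratio Q̄_A / Q̄_B = 225.70 / 417.87 = 0.5401.

Q̄_A / Q̄_B ≈ 0.540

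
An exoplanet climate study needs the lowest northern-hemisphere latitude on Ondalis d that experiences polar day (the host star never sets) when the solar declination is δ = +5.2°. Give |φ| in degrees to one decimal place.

Polar day requires cos H₀ = −tan φ tan δ ≤ −1, i.e. tan φ tan δ ≥ 1.
The boundary is |tan φ| · |tan δ| = 1, so |φ| = 90° − |δ| = 90° − 5.2° = 84.8° in the northern hemisphere.

|φ| = 84.8°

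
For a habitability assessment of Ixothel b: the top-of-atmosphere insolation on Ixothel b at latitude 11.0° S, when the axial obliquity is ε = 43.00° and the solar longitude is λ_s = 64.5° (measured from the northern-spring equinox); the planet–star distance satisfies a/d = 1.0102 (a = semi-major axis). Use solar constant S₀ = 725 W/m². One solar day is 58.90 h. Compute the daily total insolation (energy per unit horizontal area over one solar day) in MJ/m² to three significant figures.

Solar declination: sin δ = sin ε · sin λ_s = sin 43.00° × sin 64.5° = 0.61556, so δ = +37.993°.
cos H₀ = −tan(-11.0°) tan(+37.993°) = 0.1518, H₀ = 1.4184 rad.
Bracket: H₀ sin φ sin δ + cos φ cos δ sin H₀ = 1.4184×-0.19081×0.61556 + 0.98163×0.78809×0.98841 = -0.166598 + 0.764647 = 0.598049.
Inverse-square distance factor (a/d)² = 1.0102² = 1.020504.
Q̄ = (S₀/π) × 1.020504 × [bracket] = (725/π) × 1.020504 × 0.598049 = 140.84 W/m².
Daily total = Q̄ × 58.90 h × 3600 s/h = 140.84 × 58.90 × 3600 / 10⁶ = 29.86 MJ/m².

29.9 MJ/m²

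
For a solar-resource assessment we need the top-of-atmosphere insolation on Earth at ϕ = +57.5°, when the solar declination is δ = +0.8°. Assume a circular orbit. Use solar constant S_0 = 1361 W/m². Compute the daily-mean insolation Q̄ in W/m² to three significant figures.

cos h₀ = −tan(+57.5°) tan(+0.800°) = -0.0219, h₀ = 1.5927 rad.
Bracket: h₀ sin ϕ sin δ + cos ϕ cos δ sin h₀ = 1.5927×0.84339×0.01396 + 0.53730×0.99990×0.99976 = 0.018752 + 0.537117 = 0.555869.
Q̄ = (S_0/π) × [bracket] = (1361/π) × 0.555869 = 240.8 W/m².

Q̄ ≈ 241 W/m²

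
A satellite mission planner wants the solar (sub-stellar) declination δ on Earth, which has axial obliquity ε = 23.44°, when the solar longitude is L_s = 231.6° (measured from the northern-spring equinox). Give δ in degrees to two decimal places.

sin δ = sin ε · sin L_s = sin 23.44° × sin 231.6° = -0.311744.
δ = arcsin(-0.311744) = -18.16°.

δ = -18.16°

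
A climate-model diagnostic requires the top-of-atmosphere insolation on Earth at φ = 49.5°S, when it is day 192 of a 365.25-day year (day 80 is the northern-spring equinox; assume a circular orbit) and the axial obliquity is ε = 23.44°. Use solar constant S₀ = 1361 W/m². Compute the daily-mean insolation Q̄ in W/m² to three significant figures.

Solar longitude: λ_s = 360° × (192 − 80)/365.25 = 110.390°.
sin δ = sin 23.44° × sin 110.390° = 0.37286, so δ = +21.892°.
cos H₀ = −tan(-49.5°) tan(+21.892°) = 0.4705, H₀ = 1.0809 rad.
Bracket: H₀ sin φ sin δ + cos φ cos δ sin H₀ = 1.0809×-0.76041×0.37286 + 0.64945×0.92789×0.88240 = -0.306464 + 0.531750 = 0.225286.
Q̄ = (S₀/π) × [bracket] = (1361/π) × 0.225286 = 97.60 W/m².

Q̄ ≈ 97.6 W/m²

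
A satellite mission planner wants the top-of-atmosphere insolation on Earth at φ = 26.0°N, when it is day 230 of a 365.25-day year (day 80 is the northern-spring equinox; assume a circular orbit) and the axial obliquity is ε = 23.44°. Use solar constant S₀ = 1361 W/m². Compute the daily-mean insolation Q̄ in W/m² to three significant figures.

Solar longitude: λ_s = 360° × (230 − 80)/365.25 = 147.844°.
sin δ = sin 23.44° × sin 147.844° = 0.21171, so δ = +12.223°.
cos H₀ = −tan(+26.0°) tan(+12.223°) = -0.1057, H₀ = 1.6766 rad.
Bracket: H₀ sin φ sin δ + cos φ cos δ sin H₀ = 1.6766×0.43837×0.21171 + 0.89879×0.97733×0.99440 = 0.155601 + 0.873495 = 1.029096.
Q̄ = (S₀/π) × [bracket] = (1361/π) × 1.029096 = 445.8 W/m².

Q̄ ≈ 446 W/m²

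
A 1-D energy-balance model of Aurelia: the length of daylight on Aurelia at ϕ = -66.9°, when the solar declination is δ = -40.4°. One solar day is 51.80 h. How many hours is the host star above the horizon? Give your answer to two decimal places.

Sunrise equation: cos h₀ = −tan ϕ · tan δ = -1.9953 ≤ −1, so the host star never sets (polar day) and h₀ = π.
Daylight = 2h₀/(2π) × 51.80 h = (3.1416/π) × 51.80 = 51.80 h.

51.80 h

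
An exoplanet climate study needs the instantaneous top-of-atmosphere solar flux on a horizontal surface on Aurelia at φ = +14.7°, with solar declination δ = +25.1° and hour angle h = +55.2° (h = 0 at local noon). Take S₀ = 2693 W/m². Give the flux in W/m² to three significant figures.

cos θ_z = sin φ sin δ + cos φ cos δ cos h = 0.107644 + 0.499904 = 0.607548.
Flux = S₀ · cos θ_z = 2693 × 0.607548 = 1636 W/m².

1.64e+03 W/m²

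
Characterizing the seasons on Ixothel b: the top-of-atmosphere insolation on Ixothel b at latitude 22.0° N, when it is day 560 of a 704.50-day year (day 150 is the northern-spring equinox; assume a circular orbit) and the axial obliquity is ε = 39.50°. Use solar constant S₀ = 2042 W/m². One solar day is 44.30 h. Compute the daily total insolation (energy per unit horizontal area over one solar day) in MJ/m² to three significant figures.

Solar longitude: λ_s = 360° × (560 − 150)/704.50 = 209.510°.
sin δ = sin 39.50° × sin 209.510° = -0.31332, so δ = -18.259°.
cos H₀ = −tan(+22.0°) tan(-18.259°) = 0.1333, H₀ = 1.4371 rad.
Bracket: H₀ sin φ sin δ + cos φ cos δ sin H₀ = 1.4371×0.37461×-0.31332 + 0.92718×0.94965×0.99108 = -0.168676 + 0.872642 = 0.703966.
Q̄ = (S₀/π) × [bracket] = (2042/π) × 0.703966 = 457.57 W/m².
Daily total = Q̄ × 44.30 h × 3600 s/h = 457.57 × 44.30 × 3600 / 10⁶ = 72.97 MJ/m².

73.0 MJ/m²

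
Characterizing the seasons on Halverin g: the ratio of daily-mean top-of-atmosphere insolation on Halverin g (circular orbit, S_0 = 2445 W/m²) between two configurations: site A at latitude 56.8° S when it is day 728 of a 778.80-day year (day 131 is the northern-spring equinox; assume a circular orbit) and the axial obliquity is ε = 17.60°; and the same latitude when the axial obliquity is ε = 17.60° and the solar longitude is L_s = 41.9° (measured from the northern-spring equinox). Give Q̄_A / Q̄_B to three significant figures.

Q̄_A / Q̄_B ≈ 3.29

— Configuration A (ϕ=-56.8°):
Solar longitude: L_s = 360° × (728 − 131)/778.80 = 275.963°.
sin δ = sin 17.60° × sin 275.963° = -0.30073, so δ = -17.502°.
cos h₀ = −tan(-56.8°) tan(-17.502°) = -0.4819, h₀ = 2.0736 rad.
Bracket: h₀ sin ϕ sin δ + cos ϕ cos δ sin h₀ = 2.0736×-0.83676×-0.30073 + 0.54756×0.95371×0.87624 = 0.521798 + 0.457584 = 0.979382.
Q̄ = (S_0/π) × [bracket] = (2445/π) × 0.979382 = 762.22 W/m².
— Configuration B (ϕ=-56.8°):
Solar declination: sin δ = sin ε · sin L_s = sin 17.60° × sin 41.9° = 0.20193, so δ = +11.650°.
cos h₀ = −tan(-56.8°) tan(+11.650°) = 0.3151, h₀ = 1.2503 rad.
Bracket: h₀ sin ϕ sin δ + cos ϕ cos δ sin h₀ = 1.2503×-0.83676×0.20193 + 0.54756×0.97940×0.94907 = -0.211259 + 0.508968 = 0.297709.
Q̄ = (S_0/π) × [bracket] = (2445/π) × 0.297709 = 231.70 W/m².
Ratio Q̄_A / Q̄_B = 762.22 / 231.70 = 3.290.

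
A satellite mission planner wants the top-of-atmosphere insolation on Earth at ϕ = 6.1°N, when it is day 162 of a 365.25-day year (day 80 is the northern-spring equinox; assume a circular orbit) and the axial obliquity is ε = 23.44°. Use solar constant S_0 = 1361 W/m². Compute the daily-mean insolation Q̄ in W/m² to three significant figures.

Solar longitude: L_s = 360° × (162 − 80)/365.25 = 80.821°.
sin δ = sin 23.44° × sin 80.821° = 0.39270, so δ = +23.122°.
cos h₀ = −tan(+6.1°) tan(+23.122°) = -0.0456, h₀ = 1.6164 rad.
Bracket: h₀ sin ϕ sin δ + cos ϕ cos δ sin h₀ = 1.6164×0.10626×0.39270 + 0.99434×0.91967×0.99896 = 0.067450 + 0.913514 = 0.980964.
Q̄ = (S_0/π) × [bracket] = (1361/π) × 0.980964 = 425.0 W/m².

Q̄ ≈ 425 W/m²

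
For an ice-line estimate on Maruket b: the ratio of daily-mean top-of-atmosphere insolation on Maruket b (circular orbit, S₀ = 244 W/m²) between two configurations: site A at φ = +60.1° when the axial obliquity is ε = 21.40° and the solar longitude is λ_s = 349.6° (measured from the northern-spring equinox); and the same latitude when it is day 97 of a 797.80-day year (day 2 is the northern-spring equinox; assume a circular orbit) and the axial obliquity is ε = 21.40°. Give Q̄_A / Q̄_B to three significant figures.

Q̄_A / Q̄_B ≈ 0.473

— Configuration A (φ=+60.1°):
Solar declination: sin δ = sin ε · sin λ_s = sin 21.40° × sin 349.6° = -0.06587, so δ = -3.777°.
cos H₀ = −tan(+60.1°) tan(-3.777°) = 0.1148, H₀ = 1.4557 rad.
Bracket: H₀ sin φ sin δ + cos φ cos δ sin H₀ = 1.4557×0.86690×-0.06587 + 0.49849×0.99783×0.99339 = -0.083124 + 0.494120 = 0.410996.
Q̄ = (S₀/π) × [bracket] = (244/π) × 0.410996 = 31.921 W/m².
— Configuration B (φ=+60.1°):
Solar longitude: λ_s = 360° × (97 − 2)/797.80 = 42.868°.
sin δ = sin 21.40° × sin 42.868° = 0.24823, so δ = +14.373°.
cos H₀ = −tan(+60.1°) tan(+14.373°) = -0.4456, H₀ = 2.0327 rad.
Bracket: H₀ sin φ sin δ + cos φ cos δ sin H₀ = 2.0327×0.86690×0.24823 + 0.49849×0.96870×0.89522 = 0.437418 + 0.432290 = 0.869708.
Q̄ = (S₀/π) × [bracket] = (244/π) × 0.869708 = 67.548 W/m².
Ratio Q̄_A / Q̄_B = 31.921 / 67.548 = 0.4726.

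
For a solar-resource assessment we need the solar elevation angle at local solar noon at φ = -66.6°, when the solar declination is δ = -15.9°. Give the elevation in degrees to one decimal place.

39.3°

At local noon the hour angle is zero, so the zenith angle equals |φ − δ| = |-66.6° − (-15.900°)| = 50.700°.
Elevation = 90° − 50.700° = 39.3°.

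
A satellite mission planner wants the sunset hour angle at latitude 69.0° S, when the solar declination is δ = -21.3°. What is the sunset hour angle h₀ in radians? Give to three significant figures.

h₀ = 3.14 rad

Sunrise equation: cos h₀ = −tan ϕ · tan δ = -1.0157 ≤ −1, so the Sun never sets (polar day) and h₀ = π.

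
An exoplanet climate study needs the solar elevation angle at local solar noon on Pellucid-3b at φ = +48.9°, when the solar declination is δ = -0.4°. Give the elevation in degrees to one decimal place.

40.7°

At local noon the hour angle is zero, so the zenith angle equals |φ − δ| = |+48.9° − (-0.400°)| = 49.300°.
Elevation = 90° − 49.300° = 40.7°.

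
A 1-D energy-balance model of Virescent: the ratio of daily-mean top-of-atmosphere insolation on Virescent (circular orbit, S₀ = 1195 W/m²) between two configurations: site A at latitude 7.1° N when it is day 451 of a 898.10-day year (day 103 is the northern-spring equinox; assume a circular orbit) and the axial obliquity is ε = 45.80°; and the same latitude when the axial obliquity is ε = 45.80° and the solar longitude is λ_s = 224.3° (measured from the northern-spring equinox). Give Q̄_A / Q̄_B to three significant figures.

Q̄_A / Q̄_B ≈ 1.27

— Configuration A (φ=+7.1°):
Solar longitude: λ_s = 360° × (451 − 103)/898.10 = 139.494°.
sin δ = sin 45.80° × sin 139.494° = 0.46565, so δ = +27.752°.
cos H₀ = −tan(+7.1°) tan(+27.752°) = -0.0655, H₀ = 1.6364 rad.
Bracket: H₀ sin φ sin δ + cos φ cos δ sin H₀ = 1.6364×0.12360×0.46565 + 0.99233×0.88497×0.99785 = 0.094182 + 0.876294 = 0.970476.
Q̄ = (S₀/π) × [bracket] = (1195/π) × 0.970476 = 369.15 W/m².
— Configuration B (φ=+7.1°):
Solar declination: sin δ = sin ε · sin λ_s = sin 45.80° × sin 224.3° = -0.50070, so δ = -30.046°.
cos H₀ = −tan(+7.1°) tan(-30.046°) = 0.0720, H₀ = 1.4987 rad.
Bracket: H₀ sin φ sin δ + cos φ cos δ sin H₀ = 1.4987×0.12360×-0.50070 + 0.99233×0.86562×0.99740 = -0.092749 + 0.856747 = 0.763998.
Q̄ = (S₀/π) × [bracket] = (1195/π) × 0.763998 = 290.61 W/m².
Ratio Q̄_A / Q̄_B = 369.15 / 290.61 = 1.270.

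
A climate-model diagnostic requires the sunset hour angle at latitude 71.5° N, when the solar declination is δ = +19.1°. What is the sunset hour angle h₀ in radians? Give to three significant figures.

h₀ = 3.14 rad

Sunrise equation: cos h₀ = −tan ϕ · tan δ = -1.0349 ≤ −1, so the Sun never sets (polar day) and h₀ = π.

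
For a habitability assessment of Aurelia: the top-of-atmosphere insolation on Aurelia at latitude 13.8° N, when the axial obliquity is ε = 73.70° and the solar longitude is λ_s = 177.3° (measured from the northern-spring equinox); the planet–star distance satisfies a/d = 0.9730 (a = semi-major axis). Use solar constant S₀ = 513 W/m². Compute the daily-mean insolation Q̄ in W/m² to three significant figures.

Solar declination: sin δ = sin ε · sin λ_s = sin 73.70° × sin 177.3° = 0.04521, so δ = +2.591°.
cos H₀ = −tan(+13.8°) tan(+2.591°) = -0.0111, H₀ = 1.5819 rad.
Bracket: H₀ sin φ sin δ + cos φ cos δ sin H₀ = 1.5819×0.23853×0.04521 + 0.97113×0.99898×0.99994 = 0.017059 + 0.970081 = 0.987140.
Inverse-square distance factor (a/d)² = 0.9730² = 0.946729.
Q̄ = (S₀/π) × 0.946729 × [bracket] = (513/π) × 0.946729 × 0.987140 = 152.6 W/m².

Q̄ ≈ 153 W/m²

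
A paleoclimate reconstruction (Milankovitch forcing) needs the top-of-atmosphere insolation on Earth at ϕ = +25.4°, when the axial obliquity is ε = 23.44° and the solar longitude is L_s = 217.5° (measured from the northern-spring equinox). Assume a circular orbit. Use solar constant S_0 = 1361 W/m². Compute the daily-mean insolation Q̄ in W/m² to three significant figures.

Solar declination: sin δ = sin ε · sin L_s = sin 23.44° × sin 217.5° = -0.24216, so δ = -14.014°.
cos h₀ = −tan(+25.4°) tan(-14.014°) = 0.1185, h₀ = 1.4520 rad.
Bracket: h₀ sin ϕ sin δ + cos ϕ cos δ sin h₀ = 1.4520×0.42894×-0.24216 + 0.90334×0.97024×0.99295 = -0.150822 + 0.870278 = 0.719456.
Q̄ = (S_0/π) × [bracket] = (1361/π) × 0.719456 = 311.7 W/m².

Q̄ ≈ 312 W/m²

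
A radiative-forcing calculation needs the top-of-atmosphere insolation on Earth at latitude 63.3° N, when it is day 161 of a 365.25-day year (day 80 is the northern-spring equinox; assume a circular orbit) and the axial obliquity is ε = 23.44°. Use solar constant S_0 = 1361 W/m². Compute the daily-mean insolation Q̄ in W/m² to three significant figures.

Q̄ ≈ 486 W/m²

Solar longitude: L_s = 360° × (161 − 80)/365.25 = 79.836°.
sin δ = sin 23.44° × sin 79.836° = 0.39155, so δ = +23.051°.
cos h₀ = −tan(+63.3°) tan(+23.051°) = -0.8461, h₀ = 2.5793 rad.
Bracket: h₀ sin ϕ sin δ + cos ϕ cos δ sin h₀ = 2.5793×0.89337×0.39155 + 0.44932×0.92016×0.53310 = 0.902237 + 0.220408 = 1.122645.
Q̄ = (S_0/π) × [bracket] = (1361/π) × 1.122645 = 486.4 W/m².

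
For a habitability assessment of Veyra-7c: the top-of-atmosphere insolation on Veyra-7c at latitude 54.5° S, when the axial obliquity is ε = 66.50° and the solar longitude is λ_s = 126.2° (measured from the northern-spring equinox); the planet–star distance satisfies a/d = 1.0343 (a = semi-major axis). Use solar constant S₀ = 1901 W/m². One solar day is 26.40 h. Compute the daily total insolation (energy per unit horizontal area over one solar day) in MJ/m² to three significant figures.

0.00 MJ/m²

Solar declination: sin δ = sin ε · sin λ_s = sin 66.50° × sin 126.2° = 0.74003, so δ = +47.734°.
cos H₀ = −tan(-54.5°) tan(+47.734°) = 1.5426 ≥ 1 ⇒ polar night, H₀ = 0 and Q̄ = 0.
Inverse-square distance factor (a/d)² = 1.0343² = 1.069776.
Daily total = Q̄ × 26.40 h × 3600 s/h = 0.00 MJ/m².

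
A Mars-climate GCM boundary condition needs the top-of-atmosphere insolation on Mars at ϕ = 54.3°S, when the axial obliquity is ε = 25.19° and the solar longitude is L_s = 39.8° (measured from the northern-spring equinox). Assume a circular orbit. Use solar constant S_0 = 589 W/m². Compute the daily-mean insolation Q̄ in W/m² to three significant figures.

Solar declination: sin δ = sin ε · sin L_s = sin 25.19° × sin 39.8° = 0.27244, so δ = +15.810°.
cos h₀ = −tan(-54.3°) tan(+15.810°) = 0.3941, h₀ = 1.1658 rad.
Bracket: h₀ sin ϕ sin δ + cos ϕ cos δ sin h₀ = 1.1658×-0.81208×0.27244 + 0.58354×0.96217×0.91909 = -0.257925 + 0.516037 = 0.258112.
Q̄ = (S_0/π) × [bracket] = (589/π) × 0.258112 = 48.39 W/m².

Q̄ ≈ 48.4 W/m²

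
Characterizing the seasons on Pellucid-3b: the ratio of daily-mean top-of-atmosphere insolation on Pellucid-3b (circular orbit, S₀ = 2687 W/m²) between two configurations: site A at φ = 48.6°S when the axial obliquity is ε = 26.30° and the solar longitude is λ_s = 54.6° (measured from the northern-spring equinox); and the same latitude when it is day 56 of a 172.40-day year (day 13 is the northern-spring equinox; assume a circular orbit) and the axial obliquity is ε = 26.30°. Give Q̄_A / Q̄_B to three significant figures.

— Configuration A (φ=-48.6°):
Solar declination: sin δ = sin ε · sin λ_s = sin 26.30° × sin 54.6° = 0.36116, so δ = +21.171°.
cos H₀ = −tan(-48.6°) tan(+21.171°) = 0.4393, H₀ = 1.1160 rad.
Bracket: H₀ sin φ sin δ + cos φ cos δ sin H₀ = 1.1160×-0.75011×0.36116 + 0.66131×0.93250×0.89834 = -0.302335 + 0.553981 = 0.251646.
Q̄ = (S₀/π) × [bracket] = (2687/π) × 0.251646 = 215.23 W/m².
— Configuration B (φ=-48.6°):
Solar longitude: λ_s = 360° × (56 − 13)/172.40 = 89.791°.
sin δ = sin 26.30° × sin 89.791° = 0.44307, so δ = +26.300°.
cos H₀ = −tan(-48.6°) tan(+26.300°) = 0.5606, H₀ = 0.9757 rad.
Bracket: H₀ sin φ sin δ + cos φ cos δ sin H₀ = 0.9757×-0.75011×0.44307 + 0.66131×0.89649×0.82809 = -0.324275 + 0.490940 = 0.166665.
Q̄ = (S₀/π) × [bracket] = (2687/π) × 0.166665 = 142.55 W/m².
Ratio Q̄_A / Q̄_B = 215.23 / 142.55 = 1.510.

Q̄_A / Q̄_B ≈ 1.51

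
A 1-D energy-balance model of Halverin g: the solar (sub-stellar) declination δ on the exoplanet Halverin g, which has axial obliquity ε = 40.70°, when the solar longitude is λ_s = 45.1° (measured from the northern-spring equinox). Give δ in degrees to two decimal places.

sin δ = sin ε · sin λ_s = sin 40.70° × sin 45.1° = 0.461907.
δ = arcsin(0.461907) = +27.51°.

δ = +27.51°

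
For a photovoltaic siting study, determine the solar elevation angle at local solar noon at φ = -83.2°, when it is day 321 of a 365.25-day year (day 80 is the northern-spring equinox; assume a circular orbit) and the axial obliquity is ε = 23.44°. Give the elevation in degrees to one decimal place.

26.4°

Solar longitude: λ_s = 360° × (321 − 80)/365.25 = 237.536°.
sin δ = sin 23.44° × sin 237.536° = -0.33563, so δ = -19.611°.
At local noon the hour angle is zero, so the zenith angle equals |φ − δ| = |-83.2° − (-19.611°)| = 63.589°.
Elevation = 90° − 63.589° = 26.4°.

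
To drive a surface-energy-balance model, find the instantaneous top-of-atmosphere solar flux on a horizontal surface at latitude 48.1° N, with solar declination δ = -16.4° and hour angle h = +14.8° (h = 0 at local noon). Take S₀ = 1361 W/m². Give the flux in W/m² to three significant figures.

cos θ_z = sin φ sin δ + cos φ cos δ cos h = -0.210150 + 0.619406 = 0.409256.
Flux = S₀ · cos θ_z = 1361 × 0.409256 = 557.0 W/m².

557 W/m²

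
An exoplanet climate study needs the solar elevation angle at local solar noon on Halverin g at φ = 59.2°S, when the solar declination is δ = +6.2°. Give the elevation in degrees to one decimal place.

At local noon the hour angle is zero, so the zenith angle equals |φ − δ| = |-59.2° − (+6.200°)| = 65.400°.
Elevation = 90° − 65.400° = 24.6°.

24.6°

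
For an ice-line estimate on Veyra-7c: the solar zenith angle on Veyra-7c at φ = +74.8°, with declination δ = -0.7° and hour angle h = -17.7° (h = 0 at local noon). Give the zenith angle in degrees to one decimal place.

cos θ_z = sin φ sin δ + cos φ cos δ cos h = -0.011790 + 0.249759 = 0.237969.
θ_z = arccos(0.237969) = 76.2°.

θ_z = 76.2°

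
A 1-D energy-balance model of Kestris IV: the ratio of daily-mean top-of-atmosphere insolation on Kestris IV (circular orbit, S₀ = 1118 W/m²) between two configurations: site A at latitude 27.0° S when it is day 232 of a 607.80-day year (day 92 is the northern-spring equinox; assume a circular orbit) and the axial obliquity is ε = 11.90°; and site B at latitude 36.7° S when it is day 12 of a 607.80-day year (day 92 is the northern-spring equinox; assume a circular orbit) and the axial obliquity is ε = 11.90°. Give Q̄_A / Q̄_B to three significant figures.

Q̄_A / Q̄_B ≈ 0.778

— Configuration A (φ=-27.0°):
Solar longitude: λ_s = 360° × (232 − 92)/607.80 = 82.922°.
sin δ = sin 11.90° × sin 82.922° = 0.20463, so δ = +11.808°.
cos H₀ = −tan(-27.0°) tan(+11.808°) = 0.1065, H₀ = 1.4641 rad.
Bracket: H₀ sin φ sin δ + cos φ cos δ sin H₀ = 1.4641×-0.45399×0.20463 + 0.89101×0.97884×0.99431 = -0.136015 + 0.867194 = 0.731179.
Q̄ = (S₀/π) × [bracket] = (1118/π) × 0.731179 = 260.21 W/m².
— Configuration B (φ=-36.7°):
Solar longitude: λ_s = 360° × (12 − 92)/607.80 = -47.384°, i.e. -47.384° + 360° = 312.616°.
sin δ = sin 11.90° × sin 312.616° = -0.15175, so δ = -8.728°.
cos H₀ = −tan(-36.7°) tan(-8.728°) = -0.1144, H₀ = 1.6855 rad.
Bracket: H₀ sin φ sin δ + cos φ cos δ sin H₀ = 1.6855×-0.59763×-0.15175 + 0.80178×0.98842×0.99343 = 0.152859 + 0.787289 = 0.940148.
Q̄ = (S₀/π) × [bracket] = (1118/π) × 0.940148 = 334.57 W/m².
Ratio Q̄_A / Q̄_B = 260.21 / 334.57 = 0.7777.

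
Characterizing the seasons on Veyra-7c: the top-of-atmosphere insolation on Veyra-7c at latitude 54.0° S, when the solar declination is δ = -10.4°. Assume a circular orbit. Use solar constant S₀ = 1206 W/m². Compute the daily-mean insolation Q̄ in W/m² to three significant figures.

cos H₀ = −tan(-54.0°) tan(-10.400°) = -0.2526, H₀ = 1.8262 rad.
Bracket: H₀ sin φ sin δ + cos φ cos δ sin H₀ = 1.8262×-0.80902×-0.18052 + 0.58779×0.98357×0.96757 = 0.266706 + 0.559384 = 0.826090.
Q̄ = (S₀/π) × [bracket] = (1206/π) × 0.826090 = 317.1 W/m².

Q̄ ≈ 317 W/m²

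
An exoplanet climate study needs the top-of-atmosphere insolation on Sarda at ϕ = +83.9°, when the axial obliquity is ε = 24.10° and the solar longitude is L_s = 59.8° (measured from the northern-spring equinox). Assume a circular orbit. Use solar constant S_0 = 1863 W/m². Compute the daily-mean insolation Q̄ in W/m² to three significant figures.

Solar declination: sin δ = sin ε · sin L_s = sin 24.10° × sin 59.8° = 0.35291, so δ = +20.665°.
cos h₀ = −tan(+83.9°) tan(+20.665°) = -3.5293 ≤ −1 ⇒ polar day, h₀ = π.
Bracket: h₀ sin ϕ sin δ + cos ϕ cos δ sin h₀ = 3.1416×0.99434×0.35291 + 0.10626×0.93566×0.00000 = 1.102427 + 0.000000 = 1.102427.
Q̄ = (S_0/π) × [bracket] = (1863/π) × 1.102427 = 653.8 W/m².

Q̄ ≈ 654 W/m²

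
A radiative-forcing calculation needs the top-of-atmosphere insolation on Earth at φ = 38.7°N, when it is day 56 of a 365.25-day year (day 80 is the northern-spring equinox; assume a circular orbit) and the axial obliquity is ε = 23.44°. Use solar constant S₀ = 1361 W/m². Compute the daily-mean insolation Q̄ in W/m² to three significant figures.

Q̄ ≈ 269 W/m²

Solar longitude: λ_s = 360° × (56 − 80)/365.25 = -23.655°, i.e. -23.655° + 360° = 336.345°.
sin δ = sin 23.44° × sin 336.345° = -0.15960, so δ = -9.184°.
cos H₀ = −tan(+38.7°) tan(-9.184°) = 0.1295, H₀ = 1.4409 rad.
Bracket: H₀ sin φ sin δ + cos φ cos δ sin H₀ = 1.4409×0.62524×-0.15960 + 0.78043×0.98718×0.99158 = -0.143785 + 0.763938 = 0.620153.
Q̄ = (S₀/π) × [bracket] = (1361/π) × 0.620153 = 268.7 W/m².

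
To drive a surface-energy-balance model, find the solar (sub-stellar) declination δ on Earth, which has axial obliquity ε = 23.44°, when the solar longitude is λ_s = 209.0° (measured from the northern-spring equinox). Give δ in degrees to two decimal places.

δ = -11.12°

sin δ = sin ε · sin λ_s = sin 23.44° × sin 209.0° = -0.192852.
δ = arcsin(-0.192852) = -11.12°.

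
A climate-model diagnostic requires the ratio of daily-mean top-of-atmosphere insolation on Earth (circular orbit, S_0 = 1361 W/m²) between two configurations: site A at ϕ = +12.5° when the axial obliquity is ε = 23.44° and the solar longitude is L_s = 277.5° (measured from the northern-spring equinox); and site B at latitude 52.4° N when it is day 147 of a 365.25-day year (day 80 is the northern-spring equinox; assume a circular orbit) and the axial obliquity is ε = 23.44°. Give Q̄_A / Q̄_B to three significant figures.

Q̄_A / Q̄_B ≈ 0.700

— Configuration A (ϕ=+12.5°):
Solar declination: sin δ = sin ε · sin L_s = sin 23.44° × sin 277.5° = -0.39439, so δ = -23.228°.
cos h₀ = −tan(+12.5°) tan(-23.228°) = 0.0951, h₀ = 1.4755 rad.
Bracket: h₀ sin ϕ sin δ + cos ϕ cos δ sin h₀ = 1.4755×0.21644×-0.39439 + 0.97630×0.91895×0.99546 = -0.125951 + 0.893098 = 0.767147.
Q̄ = (S_0/π) × [bracket] = (1361/π) × 0.767147 = 332.34 W/m².
— Configuration B (ϕ=+52.4°):
Solar longitude: L_s = 360° × (147 − 80)/365.25 = 66.037°.
sin δ = sin 23.44° × sin 66.037° = 0.36350, so δ = +21.315°.
cos h₀ = −tan(+52.4°) tan(+21.315°) = -0.5067, h₀ = 2.1021 rad.
Bracket: h₀ sin ϕ sin δ + cos ϕ cos δ sin h₀ = 2.1021×0.79229×0.36350 + 0.61015×0.93159×0.86214 = 0.605399 + 0.490049 = 1.095448.
Q̄ = (S_0/π) × [bracket] = (1361/π) × 1.095448 = 474.57 W/m².
Ratio Q̄_A / Q̄_B = 332.34 / 474.57 = 0.7003.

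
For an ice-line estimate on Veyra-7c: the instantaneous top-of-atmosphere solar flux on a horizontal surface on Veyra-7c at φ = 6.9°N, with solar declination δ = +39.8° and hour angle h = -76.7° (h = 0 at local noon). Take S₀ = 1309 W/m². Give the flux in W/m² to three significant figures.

cos θ_z = sin φ sin δ + cos φ cos δ cos h = 0.076901 + 0.175463 = 0.252364.
Flux = S₀ · cos θ_z = 1309 × 0.252364 = 330.3 W/m².

330 W/m²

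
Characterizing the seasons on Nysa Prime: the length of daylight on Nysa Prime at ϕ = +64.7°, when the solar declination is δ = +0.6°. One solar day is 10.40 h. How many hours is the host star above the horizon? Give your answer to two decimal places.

5.27 h

cos h₀ = −tan ϕ · tan δ = −tan(+64.7°) × tan(+0.600°) = -0.0222, so h₀ = 1.5930 rad = 91.27°.
Daylight = 2h₀/(2π) × 10.40 h = (1.5930/π) × 10.40 = 5.27 h.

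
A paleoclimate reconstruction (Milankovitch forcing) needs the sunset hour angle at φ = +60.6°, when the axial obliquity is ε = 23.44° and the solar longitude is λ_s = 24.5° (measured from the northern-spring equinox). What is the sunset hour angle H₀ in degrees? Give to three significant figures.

Solar declination: sin δ = sin ε · sin λ_s = sin 23.44° × sin 24.5° = 0.16496, so δ = +9.495°.
cos H₀ = −tan φ · tan δ = −tan(+60.6°) × tan(+9.495°) = -0.2968, so H₀ = 1.8722 rad = 107.27°.

H₀ = 107°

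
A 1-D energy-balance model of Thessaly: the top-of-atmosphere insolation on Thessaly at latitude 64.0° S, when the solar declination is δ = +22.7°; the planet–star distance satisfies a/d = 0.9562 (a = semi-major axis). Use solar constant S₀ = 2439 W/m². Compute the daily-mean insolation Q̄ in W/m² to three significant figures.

Q̄ ≈ 14.6 W/m²

cos H₀ = −tan(-64.0°) tan(+22.700°) = 0.8577, H₀ = 0.5401 rad.
Bracket: H₀ sin φ sin δ + cos φ cos δ sin H₀ = 0.5401×-0.89879×0.38591 + 0.43837×0.92254×0.51422 = -0.187335 + 0.207958 = 0.020623.
Inverse-square distance factor (a/d)² = 0.9562² = 0.914318.
Q̄ = (S₀/π) × 0.914318 × [bracket] = (2439/π) × 0.914318 × 0.020623 = 14.64 W/m².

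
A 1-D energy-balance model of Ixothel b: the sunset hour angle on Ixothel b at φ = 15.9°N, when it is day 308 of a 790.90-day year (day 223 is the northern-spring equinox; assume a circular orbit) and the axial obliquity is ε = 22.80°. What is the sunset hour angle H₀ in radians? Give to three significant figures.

Solar longitude: λ_s = 360° × (308 − 223)/790.90 = 38.690°.
sin δ = sin 22.80° × sin 38.690° = 0.24224, so δ = +14.019°.
cos H₀ = −tan φ · tan δ = −tan(+15.9°) × tan(+14.019°) = -0.0711, so H₀ = 1.6420 rad = 94.08°.

H₀ = 1.64 rad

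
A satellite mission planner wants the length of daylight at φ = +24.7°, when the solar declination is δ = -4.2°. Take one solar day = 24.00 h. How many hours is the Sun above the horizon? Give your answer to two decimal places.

11.74 h

cos H₀ = −tan φ · tan δ = −tan(+24.7°) × tan(-4.200°) = 0.0338, so H₀ = 1.5370 rad = 88.06°.
Daylight = 2H₀/(2π) × 24.00 h = (1.5370/π) × 24.00 = 11.74 h.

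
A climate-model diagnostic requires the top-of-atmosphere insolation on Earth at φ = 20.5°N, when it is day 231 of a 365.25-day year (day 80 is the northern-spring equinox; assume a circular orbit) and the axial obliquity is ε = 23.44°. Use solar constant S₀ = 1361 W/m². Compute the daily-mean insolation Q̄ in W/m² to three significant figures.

Q̄ ≈ 447 W/m²

Solar longitude: λ_s = 360° × (231 − 80)/365.25 = 148.830°.
sin δ = sin 23.44° × sin 148.830° = 0.20589, so δ = +11.882°.
cos H₀ = −tan(+20.5°) tan(+11.882°) = -0.0787, H₀ = 1.6495 rad.
Bracket: H₀ sin φ sin δ + cos φ cos δ sin H₀ = 1.6495×0.35021×0.20589 + 0.93667×0.97858×0.99690 = 0.118937 + 0.913765 = 1.032702.
Q̄ = (S₀/π) × [bracket] = (1361/π) × 1.032702 = 447.4 W/m².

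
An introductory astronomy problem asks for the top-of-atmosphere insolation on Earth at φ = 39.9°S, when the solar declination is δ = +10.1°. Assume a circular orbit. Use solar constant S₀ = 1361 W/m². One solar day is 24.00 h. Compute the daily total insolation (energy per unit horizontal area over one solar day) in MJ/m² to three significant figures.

22.0 MJ/m²

cos H₀ = −tan(-39.9°) tan(+10.100°) = 0.1489, H₀ = 1.4213 rad.
Bracket: H₀ sin φ sin δ + cos φ cos δ sin H₀ = 1.4213×-0.64145×0.17537 + 0.76717×0.98450×0.98885 = -0.159884 + 0.746858 = 0.586974.
Q̄ = (S₀/π) × [bracket] = (1361/π) × 0.586974 = 254.29 W/m².
Daily total = Q̄ × 24.00 h × 3600 s/h = 254.29 × 24.00 × 3600 / 10⁶ = 21.97 MJ/m².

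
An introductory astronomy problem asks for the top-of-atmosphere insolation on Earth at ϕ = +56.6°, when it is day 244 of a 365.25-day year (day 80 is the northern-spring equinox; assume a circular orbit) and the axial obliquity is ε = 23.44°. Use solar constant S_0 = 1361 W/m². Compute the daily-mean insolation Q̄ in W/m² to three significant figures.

Solar longitude: L_s = 360° × (244 − 80)/365.25 = 161.643°.
sin δ = sin 23.44° × sin 161.643° = 0.12528, so δ = +7.197°.
cos h₀ = −tan(+56.6°) tan(+7.197°) = -0.1915, h₀ = 1.7635 rad.
Bracket: h₀ sin ϕ sin δ + cos ϕ cos δ sin h₀ = 1.7635×0.83485×0.12528 + 0.55048×0.99212×0.98149 = 0.184444 + 0.536033 = 0.720477.
Q̄ = (S_0/π) × [bracket] = (1361/π) × 0.720477 = 312.1 W/m².

Q̄ ≈ 312 W/m²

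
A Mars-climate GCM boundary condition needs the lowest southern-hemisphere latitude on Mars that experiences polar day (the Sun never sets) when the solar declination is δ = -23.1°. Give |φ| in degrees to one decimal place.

|φ| = 66.9°

Polar day requires cos H₀ = −tan φ tan δ ≤ −1, i.e. tan φ tan δ ≥ 1.
The boundary is |tan φ| · |tan δ| = 1, so |φ| = 90° − |δ| = 90° − 23.1° = 66.9° in the southern hemisphere.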